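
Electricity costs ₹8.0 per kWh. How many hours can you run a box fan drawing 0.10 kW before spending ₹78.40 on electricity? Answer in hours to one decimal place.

98.0 h

Energy available = ₹78.40 ÷ ₹8.0/kWh = 9.8 kWh
Hours = 9.8 kWh ÷ 0.1 kW = 98.0 h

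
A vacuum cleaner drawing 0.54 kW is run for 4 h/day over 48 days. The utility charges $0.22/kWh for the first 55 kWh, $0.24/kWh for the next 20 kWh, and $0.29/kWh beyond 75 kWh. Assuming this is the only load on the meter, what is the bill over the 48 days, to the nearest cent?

$25.22

Runtime = 4 h/day × 48 days = 192 h
Energy = 0.54 kW × 192 h = 103.68 kWh
Tier 1 (0–55 kWh): 55 × $0.22 = $12.1
Tier 2 (55–75 kWh): 20 × $0.24 = $4.8
Above 75 kWh: 28.68 × $0.29 = $8.3172
Bill = $25.22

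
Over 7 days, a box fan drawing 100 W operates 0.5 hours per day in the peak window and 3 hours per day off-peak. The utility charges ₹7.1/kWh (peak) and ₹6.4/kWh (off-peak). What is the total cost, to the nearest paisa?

Peak energy = 0.1 kW × 0.5 h × 7 = 0.35 kWh
Off-peak energy = 0.1 kW × 3 h × 7 = 2.1 kWh
Cost = 0.35 × ₹7.1 + 2.1 × ₹6.4 = ₹2.485 + ₹13.44 = ₹15.93

₹15.93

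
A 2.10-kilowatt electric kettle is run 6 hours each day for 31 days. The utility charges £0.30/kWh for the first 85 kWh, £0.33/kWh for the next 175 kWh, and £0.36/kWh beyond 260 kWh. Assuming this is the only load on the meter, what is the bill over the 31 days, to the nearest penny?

Runtime = 6 h/day × 31 days = 186 h
Energy = 2.1 kW × 186 h = 390.6 kWh
Tier 1 (0–85 kWh): 85 × £0.30 = £25.5
Tier 2 (85–260 kWh): 175 × £0.33 = £57.75
Above 260 kWh: 130.6 × £0.36 = £47.016
Bill = £130.27

£130.27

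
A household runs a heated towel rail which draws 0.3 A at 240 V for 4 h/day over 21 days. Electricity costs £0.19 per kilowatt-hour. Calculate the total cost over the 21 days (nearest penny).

Power = 0.3 A × 240 V = 72 W = 0.072 kW
Runtime = 4 h/day × 21 days = 84 h
Energy = 0.072 kW × 84 h = 6.048 kWh
Cost = 6.048 kWh × £0.19/kWh = £1.15

£1.15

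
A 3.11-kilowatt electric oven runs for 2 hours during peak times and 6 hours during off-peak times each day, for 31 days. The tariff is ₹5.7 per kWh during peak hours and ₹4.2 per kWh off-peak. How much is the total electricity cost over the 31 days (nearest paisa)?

Peak energy = 3.11 kW × 2 h × 31 = 192.82 kWh
Off-peak energy = 3.11 kW × 6 h × 31 = 578.46 kWh
Cost = 192.82 × ₹5.7 + 578.46 × ₹4.2 = ₹1099.074 + ₹2429.532 = ₹3528.61

₹3528.61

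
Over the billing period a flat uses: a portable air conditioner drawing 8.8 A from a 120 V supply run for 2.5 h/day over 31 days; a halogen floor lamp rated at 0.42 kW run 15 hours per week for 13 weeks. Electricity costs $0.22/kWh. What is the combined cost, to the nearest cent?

$36.02

portable air conditioner: Power = 8.8 A × 120 V = 1056 W = 1.056 kW
portable air conditioner: Runtime = 2.5 h/day × 31 days = 77.5 h
portable air conditioner: 1.056 kW × 77.5 h = 81.84 kWh
halogen floor lamp: Runtime = 15 h/week × 13 weeks = 195 h
halogen floor lamp: 0.42 kW × 195 h = 81.9 kWh
Total energy = 163.74 kWh
Cost = 163.74 × $0.22 = $36.02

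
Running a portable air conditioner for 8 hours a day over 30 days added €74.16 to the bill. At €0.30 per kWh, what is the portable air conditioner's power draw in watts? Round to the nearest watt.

1030 W

Energy = €74.16 ÷ €0.30/kWh = 247.2 kWh
Runtime = 8 h/day × 30 days = 240 h
Power = 247.2 kWh ÷ 240 h = 1.03 kW = 1030 W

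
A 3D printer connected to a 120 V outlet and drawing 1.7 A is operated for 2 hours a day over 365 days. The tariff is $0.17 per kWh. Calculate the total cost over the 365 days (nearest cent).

$25.32

Power = 1.7 A × 120 V = 204 W = 0.204 kW
Runtime = 2 h/day × 365 days = 730 h
Energy = 0.204 kW × 730 h = 148.92 kWh
Cost = 148.92 kWh × $0.17/kWh = $25.32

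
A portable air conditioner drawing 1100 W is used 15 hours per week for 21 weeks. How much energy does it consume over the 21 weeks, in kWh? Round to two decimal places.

346.50 kWh

Runtime = 15 h/week × 21 weeks = 315 h
Energy = 1.1 kW × 315 h = 346.5 kWh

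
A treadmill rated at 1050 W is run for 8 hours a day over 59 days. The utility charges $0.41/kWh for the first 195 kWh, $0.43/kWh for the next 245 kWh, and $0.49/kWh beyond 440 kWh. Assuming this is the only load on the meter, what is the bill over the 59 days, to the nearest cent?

$212.54

Runtime = 8 h/day × 59 days = 472 h
Energy = 1.05 kW × 472 h = 495.6 kWh
Tier 1 (0–195 kWh): 195 × $0.41 = $79.95
Tier 2 (195–440 kWh): 245 × $0.43 = $105.35
Above 440 kWh: 55.6 × $0.49 = $27.244
Bill = $212.54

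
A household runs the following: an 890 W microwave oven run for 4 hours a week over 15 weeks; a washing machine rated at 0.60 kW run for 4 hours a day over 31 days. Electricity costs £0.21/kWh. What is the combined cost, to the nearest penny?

microwave oven: Runtime = 4 h/week × 15 weeks = 60 h
microwave oven: 0.89 kW × 60 h = 53.4 kWh
washing machine: Runtime = 4 h/day × 31 days = 124 h
washing machine: 0.6 kW × 124 h = 74.4 kWh
Total energy = 127.8 kWh
Cost = 127.8 × £0.21 = £26.84

£26.84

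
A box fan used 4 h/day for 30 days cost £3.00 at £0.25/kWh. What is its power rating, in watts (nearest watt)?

100 W

Energy = £3.00 ÷ £0.25/kWh = 12 kWh
Runtime = 4 h/day × 30 days = 120 h
Power = 12 kWh ÷ 120 h = 0.1 kW = 100 W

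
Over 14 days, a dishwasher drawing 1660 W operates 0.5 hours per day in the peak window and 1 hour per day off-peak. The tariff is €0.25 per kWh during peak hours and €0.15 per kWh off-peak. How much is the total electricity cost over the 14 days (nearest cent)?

Peak energy = 1.66 kW × 0.5 h × 14 = 11.62 kWh
Off-peak energy = 1.66 kW × 1 h × 14 = 23.24 kWh
Cost = 11.62 × €0.25 + 23.24 × €0.15 = €2.905 + €3.486 = €6.39

€6.39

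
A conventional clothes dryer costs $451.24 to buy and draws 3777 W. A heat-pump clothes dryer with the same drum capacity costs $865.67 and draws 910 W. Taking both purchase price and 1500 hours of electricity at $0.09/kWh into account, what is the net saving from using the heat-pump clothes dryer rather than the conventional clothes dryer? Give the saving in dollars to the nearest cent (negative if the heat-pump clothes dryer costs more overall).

conventional clothes dryer: $451.24 + (3777/1000) kW × 1500 h × $0.09 = $451.24 + $509.895 = $961.135
heat-pump clothes dryer: $865.67 + (910/1000) kW × 1500 h × $0.09 = $865.67 + $122.85 = $988.52
Saving = $961.135 − $988.52 = −$27.385 → -$27.39

-$27.39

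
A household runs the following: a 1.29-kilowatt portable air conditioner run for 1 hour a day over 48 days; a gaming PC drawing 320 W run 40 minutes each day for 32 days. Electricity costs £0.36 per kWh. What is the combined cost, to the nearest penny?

£24.75

portable air conditioner: Runtime = 1 h/day × 48 days = 48 h
portable air conditioner: 1.29 kW × 48 h = 61.92 kWh
gaming PC: Runtime = 40 min × 32 = 1280 min = 21.333333… h
gaming PC: 0.32 kW × 21.333333… h = 6.826666… kWh
Total energy = 68.746666… kWh
Cost = 68.746666… × £0.36 = £24.75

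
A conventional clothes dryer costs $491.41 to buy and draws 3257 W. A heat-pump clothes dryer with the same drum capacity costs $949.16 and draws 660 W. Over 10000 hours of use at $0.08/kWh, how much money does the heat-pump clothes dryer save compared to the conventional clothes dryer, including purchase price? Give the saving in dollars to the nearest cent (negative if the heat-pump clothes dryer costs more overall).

conventional clothes dryer: $491.41 + (3257/1000) kW × 10000 h × $0.08 = $491.41 + $2605.6 = $3097.01
heat-pump clothes dryer: $949.16 + (660/1000) kW × 10000 h × $0.08 = $949.16 + $528 = $1477.16
Saving = $3097.01 − $1477.16 = $1619.85

$1619.85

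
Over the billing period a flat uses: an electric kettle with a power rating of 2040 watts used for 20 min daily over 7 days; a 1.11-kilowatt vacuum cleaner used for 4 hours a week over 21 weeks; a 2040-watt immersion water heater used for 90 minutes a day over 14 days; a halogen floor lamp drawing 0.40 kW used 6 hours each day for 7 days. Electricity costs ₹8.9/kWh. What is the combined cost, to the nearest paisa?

electric kettle: Runtime = 20 min × 7 = 140 min = 2.333333… h
electric kettle: 2.04 kW × 2.333333… h = 4.76 kWh
vacuum cleaner: Runtime = 4 h/week × 21 weeks = 84 h
vacuum cleaner: 1.11 kW × 84 h = 93.24 kWh
immersion water heater: Runtime = 90 min × 14 = 1260 min = 21 h
immersion water heater: 2.04 kW × 21 h = 42.84 kWh
halogen floor lamp: Runtime = 6 h/day × 7 days = 42 h
halogen floor lamp: 0.4 kW × 42 h = 16.8 kWh
Total energy = 157.64 kWh
Cost = 157.64 × ₹8.9 = ₹1403.00

₹1403.00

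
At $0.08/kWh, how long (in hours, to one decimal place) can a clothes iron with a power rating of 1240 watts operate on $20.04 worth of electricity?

Energy available = $20.04 ÷ $0.08/kWh = 250.5 kWh
Hours = 250.5 kWh ÷ 1.24 kW = 202.0 h

202.0 h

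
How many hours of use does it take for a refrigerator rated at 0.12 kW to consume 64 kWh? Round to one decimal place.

Hours = 64 kWh ÷ 0.12 kW = 533.3 h

533.3 h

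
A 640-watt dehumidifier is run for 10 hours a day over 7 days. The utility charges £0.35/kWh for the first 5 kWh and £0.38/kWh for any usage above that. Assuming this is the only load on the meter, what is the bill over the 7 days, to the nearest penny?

Runtime = 10 h/day × 7 days = 70 h
Energy = 0.64 kW × 70 h = 44.8 kWh
Tier 1 (0–5 kWh): 5 × £0.35 = £1.75
Above 5 kWh: 39.8 × £0.38 = £15.124
Bill = £16.87

£16.87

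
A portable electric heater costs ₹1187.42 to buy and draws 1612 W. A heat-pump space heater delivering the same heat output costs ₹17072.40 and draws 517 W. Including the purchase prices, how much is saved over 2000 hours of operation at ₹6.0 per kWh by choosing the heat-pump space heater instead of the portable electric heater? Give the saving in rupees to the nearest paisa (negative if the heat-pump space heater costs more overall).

portable electric heater: ₹1187.42 + (1612/1000) kW × 2000 h × ₹6.0 = ₹1187.42 + ₹19344 = ₹20531.42
heat-pump space heater: ₹17072.40 + (517/1000) kW × 2000 h × ₹6.0 = ₹17072.40 + ₹6204 = ₹23276.4
Saving = ₹20531.42 − ₹23276.4 = −₹2744.98

-₹2744.98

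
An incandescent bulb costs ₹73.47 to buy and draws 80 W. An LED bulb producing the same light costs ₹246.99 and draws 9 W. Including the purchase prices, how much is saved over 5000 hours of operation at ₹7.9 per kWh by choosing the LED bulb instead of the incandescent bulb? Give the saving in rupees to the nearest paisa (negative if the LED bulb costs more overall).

incandescent bulb: ₹73.47 + (80/1000) kW × 5000 h × ₹7.9 = ₹73.47 + ₹3160 = ₹3233.47
LED bulb: ₹246.99 + (9/1000) kW × 5000 h × ₹7.9 = ₹246.99 + ₹355.5 = ₹602.49
Saving = ₹3233.47 − ₹602.49 = ₹2630.98

₹2630.98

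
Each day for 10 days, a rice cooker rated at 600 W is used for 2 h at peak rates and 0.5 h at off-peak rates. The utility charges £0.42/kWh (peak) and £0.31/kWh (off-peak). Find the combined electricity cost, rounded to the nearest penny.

£5.97

Peak energy = 0.6 kW × 2 h × 10 = 12 kWh
Off-peak energy = 0.6 kW × 0.5 h × 10 = 3 kWh
Cost = 12 × £0.42 + 3 × £0.31 = £5.04 + £0.93 = £5.97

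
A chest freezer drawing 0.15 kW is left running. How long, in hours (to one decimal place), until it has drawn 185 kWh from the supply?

1233.3 h

Hours = 185 kWh ÷ 0.15 kW = 1233.3 h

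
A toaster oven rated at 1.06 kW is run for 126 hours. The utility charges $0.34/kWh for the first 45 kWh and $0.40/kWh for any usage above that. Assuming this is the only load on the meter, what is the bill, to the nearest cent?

Energy = 1.06 kW × 126 h = 133.56 kWh
Tier 1 (0–45 kWh): 45 × $0.34 = $15.3
Above 45 kWh: 88.56 × $0.40 = $35.424
Bill = $50.72

$50.72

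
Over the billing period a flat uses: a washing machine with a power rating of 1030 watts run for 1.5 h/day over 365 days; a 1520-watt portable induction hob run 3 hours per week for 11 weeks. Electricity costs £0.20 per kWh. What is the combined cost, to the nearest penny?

washing machine: Runtime = 1.5 h/day × 365 days = 547.5 h
washing machine: 1.03 kW × 547.5 h = 563.925 kWh
portable induction hob: Runtime = 3 h/week × 11 weeks = 33 h
portable induction hob: 1.52 kW × 33 h = 50.16 kWh
Total energy = 614.085 kWh
Cost = 614.085 × £0.20 = £122.82

£122.82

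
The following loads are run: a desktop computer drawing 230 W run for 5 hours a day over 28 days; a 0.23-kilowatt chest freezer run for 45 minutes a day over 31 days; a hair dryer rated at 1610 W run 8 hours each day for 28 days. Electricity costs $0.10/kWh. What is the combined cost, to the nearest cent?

desktop computer: Runtime = 5 h/day × 28 days = 140 h
desktop computer: 0.23 kW × 140 h = 32.2 kWh
chest freezer: Runtime = 45 min × 31 = 1395 min = 23.25 h
chest freezer: 0.23 kW × 23.25 h = 5.3475 kWh
hair dryer: Runtime = 8 h/day × 28 days = 224 h
hair dryer: 1.61 kW × 224 h = 360.64 kWh
Total energy = 398.1875 kWh
Cost = 398.1875 × $0.10 = $39.82

$39.82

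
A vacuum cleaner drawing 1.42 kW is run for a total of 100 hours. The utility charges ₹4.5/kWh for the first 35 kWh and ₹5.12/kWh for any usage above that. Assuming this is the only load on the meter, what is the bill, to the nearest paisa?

₹705.34

Energy = 1.42 kW × 100 h = 142 kWh
Tier 1 (0–35 kWh): 35 × ₹4.5 = ₹157.5
Above 35 kWh: 107 × ₹5.12 = ₹547.84
Bill = ₹705.34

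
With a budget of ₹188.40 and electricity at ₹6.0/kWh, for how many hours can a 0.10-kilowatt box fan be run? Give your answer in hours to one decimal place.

Energy available = ₹188.40 ÷ ₹6.0/kWh = 31.4 kWh
Hours = 31.4 kWh ÷ 0.1 kW = 314.0 h

314.0 h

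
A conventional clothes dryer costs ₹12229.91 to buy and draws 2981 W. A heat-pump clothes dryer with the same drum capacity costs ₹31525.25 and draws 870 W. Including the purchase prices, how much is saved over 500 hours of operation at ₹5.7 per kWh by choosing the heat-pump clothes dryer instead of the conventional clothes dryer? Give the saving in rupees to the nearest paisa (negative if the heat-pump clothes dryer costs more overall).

conventional clothes dryer: ₹12229.91 + (2981/1000) kW × 500 h × ₹5.7 = ₹12229.91 + ₹8495.85 = ₹20725.76
heat-pump clothes dryer: ₹31525.25 + (870/1000) kW × 500 h × ₹5.7 = ₹31525.25 + ₹2479.5 = ₹34004.75
Saving = ₹20725.76 − ₹34004.75 = −₹13278.99

-₹13278.99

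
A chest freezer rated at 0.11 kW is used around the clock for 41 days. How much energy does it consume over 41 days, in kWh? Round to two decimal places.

Runtime = 24 h × 41 = 984 h
Energy = 0.11 kW × 984 h = 108.24 kWh

108.24 kWh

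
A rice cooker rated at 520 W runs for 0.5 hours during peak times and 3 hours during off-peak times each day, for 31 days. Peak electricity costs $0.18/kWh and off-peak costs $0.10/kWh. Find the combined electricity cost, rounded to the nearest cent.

$6.29

Peak energy = 0.52 kW × 0.5 h × 31 = 8.06 kWh
Off-peak energy = 0.52 kW × 3 h × 31 = 48.36 kWh
Cost = 8.06 × $0.18 + 48.36 × $0.10 = $1.4508 + $4.836 = $6.29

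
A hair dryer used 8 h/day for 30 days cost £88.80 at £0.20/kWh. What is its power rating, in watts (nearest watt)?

Energy = £88.80 ÷ £0.20/kWh = 444 kWh
Runtime = 8 h/day × 30 days = 240 h
Power = 444 kWh ÷ 240 h = 1.85 kW = 1850 W

1850 W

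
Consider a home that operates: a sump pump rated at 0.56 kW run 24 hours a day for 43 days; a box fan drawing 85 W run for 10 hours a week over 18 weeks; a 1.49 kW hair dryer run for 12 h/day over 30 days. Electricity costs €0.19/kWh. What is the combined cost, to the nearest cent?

sump pump: Runtime = 24 h × 43 = 1032 h
sump pump: 0.56 kW × 1032 h = 577.92 kWh
box fan: Runtime = 10 h/week × 18 weeks = 180 h
box fan: 0.085 kW × 180 h = 15.3 kWh
hair dryer: Runtime = 12 h/day × 30 days = 360 h
hair dryer: 1.49 kW × 360 h = 536.4 kWh
Total energy = 1129.62 kWh
Cost = 1129.62 × €0.19 = €214.63

€214.63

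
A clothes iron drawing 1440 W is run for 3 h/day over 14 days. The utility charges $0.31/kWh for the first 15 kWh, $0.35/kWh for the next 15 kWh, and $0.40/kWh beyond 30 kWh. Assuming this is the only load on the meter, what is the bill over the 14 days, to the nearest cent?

Runtime = 3 h/day × 14 days = 42 h
Energy = 1.44 kW × 42 h = 60.48 kWh
Tier 1 (0–15 kWh): 15 × $0.31 = $4.65
Tier 2 (15–30 kWh): 15 × $0.35 = $5.25
Above 30 kWh: 30.48 × $0.40 = $12.192
Bill = $22.09

$22.09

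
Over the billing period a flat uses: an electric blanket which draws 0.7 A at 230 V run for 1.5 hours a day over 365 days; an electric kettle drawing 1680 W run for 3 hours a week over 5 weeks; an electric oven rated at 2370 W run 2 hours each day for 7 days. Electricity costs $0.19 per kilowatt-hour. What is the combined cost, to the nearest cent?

electric blanket: Power = 0.7 A × 230 V = 161 W = 0.161 kW
electric blanket: Runtime = 1.5 h/day × 365 days = 547.5 h
electric blanket: 0.161 kW × 547.5 h = 88.1475 kWh
electric kettle: Runtime = 3 h/week × 5 weeks = 15 h
electric kettle: 1.68 kW × 15 h = 25.2 kWh
electric oven: Runtime = 2 h/day × 7 days = 14 h
electric oven: 2.37 kW × 14 h = 33.18 kWh
Total energy = 146.5275 kWh
Cost = 146.5275 × $0.19 = $27.84

$27.84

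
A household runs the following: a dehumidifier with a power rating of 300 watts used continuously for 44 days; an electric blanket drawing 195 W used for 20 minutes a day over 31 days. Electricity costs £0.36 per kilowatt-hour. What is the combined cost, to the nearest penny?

dehumidifier: Runtime = 24 h × 44 = 1056 h
dehumidifier: 0.3 kW × 1056 h = 316.8 kWh
electric blanket: Runtime = 20 min × 31 = 620 min = 10.333333… h
electric blanket: 0.195 kW × 10.333333… h = 2.015 kWh
Total energy = 318.815 kWh
Cost = 318.815 × £0.36 = £114.77

£114.77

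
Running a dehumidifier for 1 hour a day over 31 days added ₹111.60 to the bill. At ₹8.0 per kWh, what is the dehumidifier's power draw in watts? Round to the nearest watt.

450 W

Energy = ₹111.60 ÷ ₹8.0/kWh = 13.95 kWh
Runtime = 1 h/day × 31 days = 31 h
Power = 13.95 kWh ÷ 31 h = 0.45 kW = 450 W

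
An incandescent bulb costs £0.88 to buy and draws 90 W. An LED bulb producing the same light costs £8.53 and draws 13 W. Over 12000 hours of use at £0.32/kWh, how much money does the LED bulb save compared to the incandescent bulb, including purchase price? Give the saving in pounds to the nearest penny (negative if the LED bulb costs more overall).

incandescent bulb: £0.88 + (90/1000) kW × 12000 h × £0.32 = £0.88 + £345.6 = £346.48
LED bulb: £8.53 + (13/1000) kW × 12000 h × £0.32 = £8.53 + £49.92 = £58.45
Saving = £346.48 − £58.45 = £288.03

£288.03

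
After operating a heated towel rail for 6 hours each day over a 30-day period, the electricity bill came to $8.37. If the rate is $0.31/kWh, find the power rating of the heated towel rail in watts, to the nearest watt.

150 W

Energy = $8.37 ÷ $0.31/kWh = 27 kWh
Runtime = 6 h/day × 30 days = 180 h
Power = 27 kWh ÷ 180 h = 0.15 kW = 150 W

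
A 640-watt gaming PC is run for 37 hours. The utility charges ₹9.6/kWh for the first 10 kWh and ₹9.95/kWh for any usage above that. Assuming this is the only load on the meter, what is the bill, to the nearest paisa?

₹232.12

Energy = 0.64 kW × 37 h = 23.68 kWh
Tier 1 (0–10 kWh): 10 × ₹9.6 = ₹96
Above 10 kWh: 13.68 × ₹9.95 = ₹136.116
Bill = ₹232.12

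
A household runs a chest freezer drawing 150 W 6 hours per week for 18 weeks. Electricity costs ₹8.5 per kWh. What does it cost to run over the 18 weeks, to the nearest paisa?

Runtime = 6 h/week × 18 weeks = 108 h
Energy = 0.15 kW × 108 h = 16.2 kWh
Cost = 16.2 kWh × ₹8.5/kWh = ₹137.70

₹137.70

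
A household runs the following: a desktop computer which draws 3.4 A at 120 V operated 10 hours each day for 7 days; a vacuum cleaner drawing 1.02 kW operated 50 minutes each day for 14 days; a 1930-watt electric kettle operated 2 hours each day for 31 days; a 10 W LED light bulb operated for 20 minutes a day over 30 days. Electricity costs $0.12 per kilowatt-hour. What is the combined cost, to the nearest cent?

$19.23

desktop computer: Power = 3.4 A × 120 V = 408 W = 0.408 kW
desktop computer: Runtime = 10 h/day × 7 days = 70 h
desktop computer: 0.408 kW × 70 h = 28.56 kWh
vacuum cleaner: Runtime = 50 min × 14 = 700 min = 11.666666… h
vacuum cleaner: 1.02 kW × 11.666666… h = 11.9 kWh
electric kettle: Runtime = 2 h/day × 31 days = 62 h
electric kettle: 1.93 kW × 62 h = 119.66 kWh
LED light bulb: Runtime = 20 min × 30 = 600 min = 10 h
LED light bulb: 0.01 kW × 10 h = 0.1 kWh
Total energy = 160.22 kWh
Cost = 160.22 × $0.12 = $19.23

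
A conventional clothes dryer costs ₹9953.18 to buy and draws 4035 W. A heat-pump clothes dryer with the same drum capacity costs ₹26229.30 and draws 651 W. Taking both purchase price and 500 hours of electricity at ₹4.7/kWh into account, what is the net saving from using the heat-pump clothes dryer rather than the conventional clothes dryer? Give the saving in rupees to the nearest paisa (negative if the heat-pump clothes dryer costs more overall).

conventional clothes dryer: ₹9953.18 + (4035/1000) kW × 500 h × ₹4.7 = ₹9953.18 + ₹9482.25 = ₹19435.43
heat-pump clothes dryer: ₹26229.30 + (651/1000) kW × 500 h × ₹4.7 = ₹26229.30 + ₹1529.85 = ₹27759.15
Saving = ₹19435.43 − ₹27759.15 = −₹8323.72

-₹8323.72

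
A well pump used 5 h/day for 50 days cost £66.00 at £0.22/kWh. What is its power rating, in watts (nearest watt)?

1200 W

Energy = £66.00 ÷ £0.22/kWh = 300 kWh
Runtime = 5 h/day × 50 days = 250 h
Power = 300 kWh ÷ 250 h = 1.2 kW = 1200 W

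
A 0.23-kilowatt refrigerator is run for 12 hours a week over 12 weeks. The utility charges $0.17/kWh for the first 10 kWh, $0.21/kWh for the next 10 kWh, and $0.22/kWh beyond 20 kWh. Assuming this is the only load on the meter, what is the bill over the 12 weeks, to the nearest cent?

Runtime = 12 h/week × 12 weeks = 144 h
Energy = 0.23 kW × 144 h = 33.12 kWh
Tier 1 (0–10 kWh): 10 × $0.17 = $1.7
Tier 2 (10–20 kWh): 10 × $0.21 = $2.1
Above 20 kWh: 13.12 × $0.22 = $2.8864
Bill = $6.69

$6.69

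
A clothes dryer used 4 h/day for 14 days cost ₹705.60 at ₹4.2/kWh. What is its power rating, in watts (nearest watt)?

3000 W

Energy = ₹705.60 ÷ ₹4.2/kWh = 168 kWh
Runtime = 4 h/day × 14 days = 56 h
Power = 168 kWh ÷ 56 h = 3 kW = 3000 W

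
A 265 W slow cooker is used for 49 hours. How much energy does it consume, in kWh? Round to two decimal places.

12.99 kWh

Energy = 0.265 kW × 49 h = 12.985 kWh ≈ 12.99 kWh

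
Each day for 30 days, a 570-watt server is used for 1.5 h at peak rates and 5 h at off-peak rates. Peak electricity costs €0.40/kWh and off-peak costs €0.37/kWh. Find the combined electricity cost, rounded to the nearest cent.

€41.90

Peak energy = 0.57 kW × 1.5 h × 30 = 25.65 kWh
Off-peak energy = 0.57 kW × 5 h × 30 = 85.5 kWh
Cost = 25.65 × €0.40 + 85.5 × €0.37 = €10.26 + €31.635 = €41.90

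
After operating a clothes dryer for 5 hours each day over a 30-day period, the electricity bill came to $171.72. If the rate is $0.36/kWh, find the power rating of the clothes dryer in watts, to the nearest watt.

Energy = $171.72 ÷ $0.36/kWh = 477 kWh
Runtime = 5 h/day × 30 days = 150 h
Power = 477 kWh ÷ 150 h = 3.18 kW = 3180 W

3180 W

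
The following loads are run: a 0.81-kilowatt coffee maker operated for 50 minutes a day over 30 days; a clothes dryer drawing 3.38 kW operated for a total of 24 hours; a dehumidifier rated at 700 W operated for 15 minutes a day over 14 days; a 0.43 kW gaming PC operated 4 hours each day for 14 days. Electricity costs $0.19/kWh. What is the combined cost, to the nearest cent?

$24.30

coffee maker: Runtime = 50 min × 30 = 1500 min = 25 h
coffee maker: 0.81 kW × 25 h = 20.25 kWh
clothes dryer: 3.38 kW × 24 h = 81.12 kWh
dehumidifier: Runtime = 15 min × 14 = 210 min = 3.5 h
dehumidifier: 0.7 kW × 3.5 h = 2.45 kWh
gaming PC: Runtime = 4 h/day × 14 days = 56 h
gaming PC: 0.43 kW × 56 h = 24.08 kWh
Total energy = 127.9 kWh
Cost = 127.9 × $0.19 = $24.30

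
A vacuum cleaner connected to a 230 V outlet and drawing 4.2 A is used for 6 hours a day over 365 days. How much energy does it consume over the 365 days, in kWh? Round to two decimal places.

Power = 4.2 A × 230 V = 966 W = 0.966 kW
Runtime = 6 h/day × 365 days = 2190 h
Energy = 0.966 kW × 2190 h = 2115.54 kWh

2115.54 kWh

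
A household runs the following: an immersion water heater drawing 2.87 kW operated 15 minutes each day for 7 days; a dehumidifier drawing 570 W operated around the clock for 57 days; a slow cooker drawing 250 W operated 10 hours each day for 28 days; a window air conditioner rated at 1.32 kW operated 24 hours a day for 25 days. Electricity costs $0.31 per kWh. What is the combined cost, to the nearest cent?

immersion water heater: Runtime = 15 min × 7 = 105 min = 1.75 h
immersion water heater: 2.87 kW × 1.75 h = 5.0225 kWh
dehumidifier: Runtime = 24 h × 57 = 1368 h
dehumidifier: 0.57 kW × 1368 h = 779.76 kWh
slow cooker: Runtime = 10 h/day × 28 days = 280 h
slow cooker: 0.25 kW × 280 h = 70 kWh
window air conditioner: Runtime = 24 h × 25 = 600 h
window air conditioner: 1.32 kW × 600 h = 792 kWh
Total energy = 1646.7825 kWh
Cost = 1646.7825 × $0.31 = $510.50

$510.50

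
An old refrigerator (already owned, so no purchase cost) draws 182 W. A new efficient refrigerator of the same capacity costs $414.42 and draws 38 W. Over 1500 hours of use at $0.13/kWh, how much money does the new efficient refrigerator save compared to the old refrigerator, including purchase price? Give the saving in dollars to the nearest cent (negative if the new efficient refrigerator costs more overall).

-$386.34

old refrigerator: $0.00 + (182/1000) kW × 1500 h × $0.13 = $0.00 + $35.49 = $35.49
new efficient refrigerator: $414.42 + (38/1000) kW × 1500 h × $0.13 = $414.42 + $7.41 = $421.83
Saving = $35.49 − $421.83 = −$386.34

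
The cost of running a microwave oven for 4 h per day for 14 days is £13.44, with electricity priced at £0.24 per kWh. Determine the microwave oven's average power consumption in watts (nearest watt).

1000 W

Energy = £13.44 ÷ £0.24/kWh = 56 kWh
Runtime = 4 h/day × 14 days = 56 h
Power = 56 kWh ÷ 56 h = 1 kW = 1000 W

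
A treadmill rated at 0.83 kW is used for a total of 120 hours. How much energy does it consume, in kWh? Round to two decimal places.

99.60 kWh

Energy = 0.83 kW × 120 h = 99.6 kWh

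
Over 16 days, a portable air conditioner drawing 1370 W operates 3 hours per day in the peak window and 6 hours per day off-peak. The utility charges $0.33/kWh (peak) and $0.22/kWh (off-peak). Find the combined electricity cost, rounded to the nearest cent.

$50.64

Peak energy = 1.37 kW × 3 h × 16 = 65.76 kWh
Off-peak energy = 1.37 kW × 6 h × 16 = 131.52 kWh
Cost = 65.76 × $0.33 + 131.52 × $0.22 = $21.7008 + $28.9344 = $50.64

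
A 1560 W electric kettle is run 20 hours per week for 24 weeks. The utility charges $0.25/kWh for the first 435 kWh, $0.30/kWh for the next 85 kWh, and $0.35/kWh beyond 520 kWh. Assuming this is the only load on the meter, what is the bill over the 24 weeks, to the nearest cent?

$214.33

Runtime = 20 h/week × 24 weeks = 480 h
Energy = 1.56 kW × 480 h = 748.8 kWh
Tier 1 (0–435 kWh): 435 × $0.25 = $108.75
Tier 2 (435–520 kWh): 85 × $0.30 = $25.5
Above 520 kWh: 228.8 × $0.35 = $80.08
Bill = $214.33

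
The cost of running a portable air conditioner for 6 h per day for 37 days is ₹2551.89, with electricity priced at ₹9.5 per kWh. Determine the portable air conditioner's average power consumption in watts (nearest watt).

Energy = ₹2551.89 ÷ ₹9.5/kWh = 268.62 kWh
Runtime = 6 h/day × 37 days = 222 h
Power = 268.62 kWh ÷ 222 h = 1.21 kW = 1210 W

1210 W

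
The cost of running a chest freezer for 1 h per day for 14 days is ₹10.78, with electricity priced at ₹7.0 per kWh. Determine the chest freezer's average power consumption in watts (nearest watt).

110 W

Energy = ₹10.78 ÷ ₹7.0/kWh = 1.54 kWh
Runtime = 1 h/day × 14 days = 14 h
Power = 1.54 kWh ÷ 14 h = 0.11 kW = 110 W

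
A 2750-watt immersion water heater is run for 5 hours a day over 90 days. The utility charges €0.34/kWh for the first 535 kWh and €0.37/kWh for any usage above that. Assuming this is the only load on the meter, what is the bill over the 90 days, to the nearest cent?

Runtime = 5 h/day × 90 days = 450 h
Energy = 2.75 kW × 450 h = 1237.5 kWh
Tier 1 (0–535 kWh): 535 × €0.34 = €181.9
Above 535 kWh: 702.5 × €0.37 = €259.925
Bill = €441.83

€441.83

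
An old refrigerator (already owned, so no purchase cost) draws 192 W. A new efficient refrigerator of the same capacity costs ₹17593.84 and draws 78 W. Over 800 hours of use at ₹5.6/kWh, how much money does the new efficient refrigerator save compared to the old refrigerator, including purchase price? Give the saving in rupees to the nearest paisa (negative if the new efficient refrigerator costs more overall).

old refrigerator: ₹0.00 + (192/1000) kW × 800 h × ₹5.6 = ₹0.00 + ₹860.16 = ₹860.16
new efficient refrigerator: ₹17593.84 + (78/1000) kW × 800 h × ₹5.6 = ₹17593.84 + ₹349.44 = ₹17943.28
Saving = ₹860.16 − ₹17943.28 = −₹17083.12

-₹17083.12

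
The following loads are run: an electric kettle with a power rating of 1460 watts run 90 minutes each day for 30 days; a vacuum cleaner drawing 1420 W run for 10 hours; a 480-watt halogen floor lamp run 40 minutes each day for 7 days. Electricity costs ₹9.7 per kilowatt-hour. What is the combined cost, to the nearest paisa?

electric kettle: Runtime = 90 min × 30 = 2700 min = 45 h
electric kettle: 1.46 kW × 45 h = 65.7 kWh
vacuum cleaner: 1.42 kW × 10 h = 14.2 kWh
halogen floor lamp: Runtime = 40 min × 7 = 280 min = 4.666666… h
halogen floor lamp: 0.48 kW × 4.666666… h = 2.24 kWh
Total energy = 82.14 kWh
Cost = 82.14 × ₹9.7 = ₹796.76

₹796.76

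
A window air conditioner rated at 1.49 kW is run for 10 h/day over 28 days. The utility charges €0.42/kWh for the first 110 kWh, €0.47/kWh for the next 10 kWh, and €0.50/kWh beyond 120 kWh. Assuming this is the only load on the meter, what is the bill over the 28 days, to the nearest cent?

€199.50

Runtime = 10 h/day × 28 days = 280 h
Energy = 1.49 kW × 280 h = 417.2 kWh
Tier 1 (0–110 kWh): 110 × €0.42 = €46.2
Tier 2 (110–120 kWh): 10 × €0.47 = €4.7
Above 120 kWh: 297.2 × €0.50 = €148.6
Bill = €199.50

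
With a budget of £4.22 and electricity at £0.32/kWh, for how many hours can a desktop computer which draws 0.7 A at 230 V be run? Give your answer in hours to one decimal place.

81.9 h

Power = 0.7 A × 230 V = 161 W = 0.161 kW
Energy available = £4.22 ÷ £0.32/kWh = 13.1875 kWh
Hours = 13.1875 kWh ÷ 0.161 kW = 81.9 h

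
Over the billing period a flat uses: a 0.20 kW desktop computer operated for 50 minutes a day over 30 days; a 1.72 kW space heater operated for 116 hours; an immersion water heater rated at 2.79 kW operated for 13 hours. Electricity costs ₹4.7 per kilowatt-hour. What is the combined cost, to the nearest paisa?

₹1131.71

desktop computer: Runtime = 50 min × 30 = 1500 min = 25 h
desktop computer: 0.2 kW × 25 h = 5 kWh
space heater: 1.72 kW × 116 h = 199.52 kWh
immersion water heater: 2.79 kW × 13 h = 36.27 kWh
Total energy = 240.79 kWh
Cost = 240.79 × ₹4.7 = ₹1131.71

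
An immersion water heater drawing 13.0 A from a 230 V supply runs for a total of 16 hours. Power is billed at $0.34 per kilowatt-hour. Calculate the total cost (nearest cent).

$16.27

Power = 13.0 A × 230 V = 2990 W = 2.99 kW
Energy = 2.99 kW × 16 h = 47.84 kWh
Cost = 47.84 kWh × $0.34/kWh = $16.27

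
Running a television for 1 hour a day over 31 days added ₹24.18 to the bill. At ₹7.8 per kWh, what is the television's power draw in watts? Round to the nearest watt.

Energy = ₹24.18 ÷ ₹7.8/kWh = 3.1 kWh
Runtime = 1 h/day × 31 days = 31 h
Power = 3.1 kWh ÷ 31 h = 0.1 kW = 100 W

100 W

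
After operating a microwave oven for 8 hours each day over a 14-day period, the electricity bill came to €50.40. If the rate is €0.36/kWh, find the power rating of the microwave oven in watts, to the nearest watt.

Energy = €50.40 ÷ €0.36/kWh = 140 kWh
Runtime = 8 h/day × 14 days = 112 h
Power = 140 kWh ÷ 112 h = 1.25 kW = 1250 W

1250 W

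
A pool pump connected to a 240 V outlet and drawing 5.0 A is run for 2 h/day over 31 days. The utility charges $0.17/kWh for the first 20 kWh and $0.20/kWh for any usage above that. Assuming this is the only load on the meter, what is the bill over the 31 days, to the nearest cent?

$14.28

Power = 5.0 A × 240 V = 1200 W = 1.2 kW
Runtime = 2 h/day × 31 days = 62 h
Energy = 1.2 kW × 62 h = 74.4 kWh
Tier 1 (0–20 kWh): 20 × $0.17 = $3.4
Above 20 kWh: 54.4 × $0.20 = $10.88
Bill = $14.28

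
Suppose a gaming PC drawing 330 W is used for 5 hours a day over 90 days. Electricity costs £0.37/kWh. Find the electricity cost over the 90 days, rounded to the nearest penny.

£54.95

Runtime = 5 h/day × 90 days = 450 h
Energy = 0.33 kW × 450 h = 148.5 kWh
Cost = 148.5 kWh × £0.37/kWh = £54.95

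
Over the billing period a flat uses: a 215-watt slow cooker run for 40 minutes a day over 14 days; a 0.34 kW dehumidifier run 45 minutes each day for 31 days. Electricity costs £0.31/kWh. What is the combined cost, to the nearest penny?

£3.07

slow cooker: Runtime = 40 min × 14 = 560 min = 9.333333… h
slow cooker: 0.215 kW × 9.333333… h = 2.006666… kWh
dehumidifier: Runtime = 45 min × 31 = 1395 min = 23.25 h
dehumidifier: 0.34 kW × 23.25 h = 7.905 kWh
Total energy = 9.911666… kWh
Cost = 9.911666… × £0.31 = £3.07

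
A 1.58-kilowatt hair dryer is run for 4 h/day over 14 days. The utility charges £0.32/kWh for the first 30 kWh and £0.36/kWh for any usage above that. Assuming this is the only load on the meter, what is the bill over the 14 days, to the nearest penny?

£30.65

Runtime = 4 h/day × 14 days = 56 h
Energy = 1.58 kW × 56 h = 88.48 kWh
Tier 1 (0–30 kWh): 30 × £0.32 = £9.6
Above 30 kWh: 58.48 × £0.36 = £21.0528
Bill = £30.65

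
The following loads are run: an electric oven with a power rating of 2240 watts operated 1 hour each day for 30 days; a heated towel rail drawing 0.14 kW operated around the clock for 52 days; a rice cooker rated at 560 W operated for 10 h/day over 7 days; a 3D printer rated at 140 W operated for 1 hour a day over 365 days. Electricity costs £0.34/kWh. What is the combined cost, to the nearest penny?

electric oven: Runtime = 1 h/day × 30 days = 30 h
electric oven: 2.24 kW × 30 h = 67.2 kWh
heated towel rail: Runtime = 24 h × 52 = 1248 h
heated towel rail: 0.14 kW × 1248 h = 174.72 kWh
rice cooker: Runtime = 10 h/day × 7 days = 70 h
rice cooker: 0.56 kW × 70 h = 39.2 kWh
3D printer: Runtime = 1 h/day × 365 days = 365 h
3D printer: 0.14 kW × 365 h = 51.1 kWh
Total energy = 332.22 kWh
Cost = 332.22 × £0.34 = £112.95

£112.95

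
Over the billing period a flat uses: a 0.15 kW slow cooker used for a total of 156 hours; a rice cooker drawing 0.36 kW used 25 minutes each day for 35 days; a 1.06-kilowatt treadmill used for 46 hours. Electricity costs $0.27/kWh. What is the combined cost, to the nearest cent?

$20.90

slow cooker: 0.15 kW × 156 h = 23.4 kWh
rice cooker: Runtime = 25 min × 35 = 875 min = 14.583333… h
rice cooker: 0.36 kW × 14.583333… h = 5.25 kWh
treadmill: 1.06 kW × 46 h = 48.76 kWh
Total energy = 77.41 kWh
Cost = 77.41 × $0.27 = $20.90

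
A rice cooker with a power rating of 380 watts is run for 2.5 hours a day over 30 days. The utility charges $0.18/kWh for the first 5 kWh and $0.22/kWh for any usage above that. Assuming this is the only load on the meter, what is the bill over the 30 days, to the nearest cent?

Runtime = 2.5 h/day × 30 days = 75 h
Energy = 0.38 kW × 75 h = 28.5 kWh
Tier 1 (0–5 kWh): 5 × $0.18 = $0.9
Above 5 kWh: 23.5 × $0.22 = $5.17
Bill = $6.07

$6.07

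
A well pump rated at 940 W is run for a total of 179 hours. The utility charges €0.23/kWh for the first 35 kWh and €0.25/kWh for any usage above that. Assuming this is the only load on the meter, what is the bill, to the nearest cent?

Energy = 0.94 kW × 179 h = 168.26 kWh
Tier 1 (0–35 kWh): 35 × €0.23 = €8.05
Above 35 kWh: 133.26 × €0.25 = €33.315
Bill = €41.37

€41.37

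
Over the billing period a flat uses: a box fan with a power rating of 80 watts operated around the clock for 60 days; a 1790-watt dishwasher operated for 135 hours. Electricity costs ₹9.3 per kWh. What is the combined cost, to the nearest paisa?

₹3318.71

box fan: Runtime = 24 h × 60 = 1440 h
box fan: 0.08 kW × 1440 h = 115.2 kWh
dishwasher: 1.79 kW × 135 h = 241.65 kWh
Total energy = 356.85 kWh
Cost = 356.85 × ₹9.3 = ₹3318.71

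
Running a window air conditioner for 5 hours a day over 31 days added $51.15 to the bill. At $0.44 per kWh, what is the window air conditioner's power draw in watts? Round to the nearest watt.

750 W

Energy = $51.15 ÷ $0.44/kWh = 116.25 kWh
Runtime = 5 h/day × 31 days = 155 h
Power = 116.25 kWh ÷ 155 h = 0.75 kW = 750 W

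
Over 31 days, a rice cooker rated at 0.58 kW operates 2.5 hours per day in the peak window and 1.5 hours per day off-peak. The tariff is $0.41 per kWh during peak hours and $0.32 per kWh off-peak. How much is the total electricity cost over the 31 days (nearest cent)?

$27.06

Peak energy = 0.58 kW × 2.5 h × 31 = 44.95 kWh
Off-peak energy = 0.58 kW × 1.5 h × 31 = 26.97 kWh
Cost = 44.95 × $0.41 + 26.97 × $0.32 = $18.4295 + $8.6304 = $27.06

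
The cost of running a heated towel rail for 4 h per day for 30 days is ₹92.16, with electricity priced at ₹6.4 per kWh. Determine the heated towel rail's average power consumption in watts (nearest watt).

Energy = ₹92.16 ÷ ₹6.4/kWh = 14.4 kWh
Runtime = 4 h/day × 30 days = 120 h
Power = 14.4 kWh ÷ 120 h = 0.12 kW = 120 W

120 W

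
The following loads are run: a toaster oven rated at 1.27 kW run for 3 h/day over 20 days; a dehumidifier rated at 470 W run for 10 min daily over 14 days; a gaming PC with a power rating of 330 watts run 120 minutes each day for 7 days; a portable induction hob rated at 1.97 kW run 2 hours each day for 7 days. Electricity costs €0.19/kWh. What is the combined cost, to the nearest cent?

€20.80

toaster oven: Runtime = 3 h/day × 20 days = 60 h
toaster oven: 1.27 kW × 60 h = 76.2 kWh
dehumidifier: Runtime = 10 min × 14 = 140 min = 2.333333… h
dehumidifier: 0.47 kW × 2.333333… h = 1.096666… kWh
gaming PC: Runtime = 120 min × 7 = 840 min = 14 h
gaming PC: 0.33 kW × 14 h = 4.62 kWh
portable induction hob: Runtime = 2 h/day × 7 days = 14 h
portable induction hob: 1.97 kW × 14 h = 27.58 kWh
Total energy = 109.496666… kWh
Cost = 109.496666… × €0.19 = €20.80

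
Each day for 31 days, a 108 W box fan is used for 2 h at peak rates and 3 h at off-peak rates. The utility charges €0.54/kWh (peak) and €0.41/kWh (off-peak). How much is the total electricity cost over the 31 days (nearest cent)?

€7.73

Peak energy = 0.108 kW × 2 h × 31 = 6.696 kWh
Off-peak energy = 0.108 kW × 3 h × 31 = 10.044 kWh
Cost = 6.696 × €0.54 + 10.044 × €0.41 = €3.61584 + €4.11804 = €7.73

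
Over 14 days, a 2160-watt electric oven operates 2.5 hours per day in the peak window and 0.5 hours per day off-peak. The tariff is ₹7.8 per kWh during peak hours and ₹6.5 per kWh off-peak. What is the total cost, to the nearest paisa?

Peak energy = 2.16 kW × 2.5 h × 14 = 75.6 kWh
Off-peak energy = 2.16 kW × 0.5 h × 14 = 15.12 kWh
Cost = 75.6 × ₹7.8 + 15.12 × ₹6.5 = ₹589.68 + ₹98.28 = ₹687.96

₹687.96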